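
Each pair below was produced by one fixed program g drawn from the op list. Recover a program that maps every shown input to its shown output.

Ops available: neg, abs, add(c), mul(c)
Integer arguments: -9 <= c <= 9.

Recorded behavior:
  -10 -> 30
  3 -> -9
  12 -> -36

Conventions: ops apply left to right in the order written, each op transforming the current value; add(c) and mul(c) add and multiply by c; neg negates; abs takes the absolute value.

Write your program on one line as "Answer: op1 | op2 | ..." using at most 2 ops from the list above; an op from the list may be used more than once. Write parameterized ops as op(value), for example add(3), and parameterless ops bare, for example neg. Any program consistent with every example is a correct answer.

neg | mul(3)

Check, running the answer program on each example:
  -10 -> 10 -> 30
  3 -> -3 -> -9
  12 -> -12 -> -36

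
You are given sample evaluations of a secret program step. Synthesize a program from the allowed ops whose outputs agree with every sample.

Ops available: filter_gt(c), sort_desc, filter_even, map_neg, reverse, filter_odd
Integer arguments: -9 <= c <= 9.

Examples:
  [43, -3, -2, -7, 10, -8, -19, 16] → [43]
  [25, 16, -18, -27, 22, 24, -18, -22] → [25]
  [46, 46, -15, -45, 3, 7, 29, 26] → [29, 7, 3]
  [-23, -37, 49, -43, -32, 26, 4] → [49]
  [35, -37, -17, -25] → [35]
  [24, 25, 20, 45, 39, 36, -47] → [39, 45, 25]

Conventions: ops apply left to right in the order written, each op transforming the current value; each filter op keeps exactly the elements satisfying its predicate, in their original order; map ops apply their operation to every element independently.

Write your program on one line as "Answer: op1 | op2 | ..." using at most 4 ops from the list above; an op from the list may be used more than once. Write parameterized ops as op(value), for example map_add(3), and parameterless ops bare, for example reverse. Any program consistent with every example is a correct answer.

filter_gt(-1) | filter_odd | reverse

Check, running the answer program on each example:
  [43, -3, -2, -7, 10, -8, -19, 16] -> [43, 10, 16] -> [43] -> [43]
  [25, 16, -18, -27, 22, 24, -18, -22] -> [25, 16, 22, 24] -> [25] -> [25]
  [46, 46, -15, -45, 3, 7, 29, 26] -> [46, 46, 3, 7, 29, 26] -> [3, 7, 29] -> [29, 7, 3]
  [-23, -37, 49, -43, -32, 26, 4] -> [49, 26, 4] -> [49] -> [49]
  [35, -37, -17, -25] -> [35] -> [35] -> [35]
  [24, 25, 20, 45, 39, 36, -47] -> [24, 25, 20, 45, 39, 36] -> [25, 45, 39] -> [39, 45, 25]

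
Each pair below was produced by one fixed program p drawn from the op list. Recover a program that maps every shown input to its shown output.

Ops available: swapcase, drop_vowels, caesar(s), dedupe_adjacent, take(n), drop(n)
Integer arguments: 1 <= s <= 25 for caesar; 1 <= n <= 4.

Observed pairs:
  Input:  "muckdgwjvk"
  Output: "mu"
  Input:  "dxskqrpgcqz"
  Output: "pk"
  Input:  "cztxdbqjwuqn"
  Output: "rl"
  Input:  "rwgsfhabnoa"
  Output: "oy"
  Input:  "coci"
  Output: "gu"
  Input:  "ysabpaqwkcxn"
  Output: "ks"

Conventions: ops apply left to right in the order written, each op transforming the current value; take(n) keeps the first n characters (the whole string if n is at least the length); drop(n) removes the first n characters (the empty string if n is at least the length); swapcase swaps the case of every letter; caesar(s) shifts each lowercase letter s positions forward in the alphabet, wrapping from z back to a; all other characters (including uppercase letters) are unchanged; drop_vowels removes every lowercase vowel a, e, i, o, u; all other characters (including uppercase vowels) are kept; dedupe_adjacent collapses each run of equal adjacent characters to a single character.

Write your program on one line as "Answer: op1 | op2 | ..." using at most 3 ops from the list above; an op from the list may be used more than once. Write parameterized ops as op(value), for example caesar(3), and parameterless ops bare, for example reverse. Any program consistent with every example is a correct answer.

take(3) | caesar(18) | drop(1)

Check, running the answer program on each example:
  "muckdgwjvk" -> "muc" -> "emu" -> "mu"
  "dxskqrpgcqz" -> "dxs" -> "vpk" -> "pk"
  "cztxdbqjwuqn" -> "czt" -> "url" -> "rl"
  "rwgsfhabnoa" -> "rwg" -> "joy" -> "oy"
  "coci" -> "coc" -> "ugu" -> "gu"
  "ysabpaqwkcxn" -> "ysa" -> "qks" -> "ks"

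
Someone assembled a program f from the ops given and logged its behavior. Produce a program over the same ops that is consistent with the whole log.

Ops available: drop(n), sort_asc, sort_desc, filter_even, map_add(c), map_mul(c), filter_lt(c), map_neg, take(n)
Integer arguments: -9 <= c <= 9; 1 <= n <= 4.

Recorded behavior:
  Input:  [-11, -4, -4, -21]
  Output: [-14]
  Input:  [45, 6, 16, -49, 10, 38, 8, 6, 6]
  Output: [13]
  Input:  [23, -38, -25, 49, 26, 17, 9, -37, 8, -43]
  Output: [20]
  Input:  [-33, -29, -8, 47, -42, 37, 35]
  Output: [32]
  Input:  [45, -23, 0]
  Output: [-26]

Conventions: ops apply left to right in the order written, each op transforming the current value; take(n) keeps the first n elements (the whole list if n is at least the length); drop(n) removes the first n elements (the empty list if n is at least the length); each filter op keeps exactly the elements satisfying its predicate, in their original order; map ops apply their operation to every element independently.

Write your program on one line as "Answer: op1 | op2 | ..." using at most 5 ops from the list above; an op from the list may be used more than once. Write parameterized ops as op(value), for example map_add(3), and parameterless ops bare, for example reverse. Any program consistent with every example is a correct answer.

sort_desc | drop(2) | take(1) | map_add(-3)

Check, running the answer program on each example:
  [-11, -4, -4, -21] -> [-4, -4, -11, -21] -> [-11, -21] -> [-11] -> [-14]
  [45, 6, 16, -49, 10, 38, 8, 6, 6] -> [45, 38, 16, 10, 8, 6, 6, 6, -49] -> [16, 10, 8, 6, 6, 6, -49] -> [16] -> [13]
  [23, -38, -25, 49, 26, 17, 9, -37, 8, -43] -> [49, 26, 23, 17, 9, 8, -25, -37, -38, -43] -> [23, 17, 9, 8, -25, -37, -38, -43] -> [23] -> [20]
  [-33, -29, -8, 47, -42, 37, 35] -> [47, 37, 35, -8, -29, -33, -42] -> [35, -8, -29, -33, -42] -> [35] -> [32]
  [45, -23, 0] -> [45, 0, -23] -> [-23] -> [-23] -> [-26]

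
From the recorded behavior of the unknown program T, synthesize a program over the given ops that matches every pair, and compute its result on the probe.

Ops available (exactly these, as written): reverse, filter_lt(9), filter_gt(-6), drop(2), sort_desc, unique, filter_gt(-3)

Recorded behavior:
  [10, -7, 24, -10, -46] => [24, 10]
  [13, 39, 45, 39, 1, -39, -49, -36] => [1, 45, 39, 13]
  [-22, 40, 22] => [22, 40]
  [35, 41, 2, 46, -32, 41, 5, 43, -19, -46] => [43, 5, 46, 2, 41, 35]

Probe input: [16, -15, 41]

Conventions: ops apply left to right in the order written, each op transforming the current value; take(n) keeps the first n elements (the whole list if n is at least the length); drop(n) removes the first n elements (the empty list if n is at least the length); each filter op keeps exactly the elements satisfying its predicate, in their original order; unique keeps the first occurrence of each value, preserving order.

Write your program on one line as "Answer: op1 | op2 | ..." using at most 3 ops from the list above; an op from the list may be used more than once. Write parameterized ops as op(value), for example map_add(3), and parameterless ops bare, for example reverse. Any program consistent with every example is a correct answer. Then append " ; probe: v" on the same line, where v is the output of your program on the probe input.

filter_gt(-3) | unique | reverse ; probe: [41, 16]

Check, running the answer program on each example:
  [10, -7, 24, -10, -46] -> [10, 24] -> [10, 24] -> [24, 10]
  [13, 39, 45, 39, 1, -39, -49, -36] -> [13, 39, 45, 39, 1] -> [13, 39, 45, 1] -> [1, 45, 39, 13]
  [-22, 40, 22] -> [40, 22] -> [40, 22] -> [22, 40]
  [35, 41, 2, 46, -32, 41, 5, 43, -19, -46] -> [35, 41, 2, 46, 41, 5, 43] -> [35, 41, 2, 46, 5, 43] -> [43, 5, 46, 2, 41, 35]
  probe: [16, -15, 41] -> [16, 41] -> [16, 41] -> [41, 16]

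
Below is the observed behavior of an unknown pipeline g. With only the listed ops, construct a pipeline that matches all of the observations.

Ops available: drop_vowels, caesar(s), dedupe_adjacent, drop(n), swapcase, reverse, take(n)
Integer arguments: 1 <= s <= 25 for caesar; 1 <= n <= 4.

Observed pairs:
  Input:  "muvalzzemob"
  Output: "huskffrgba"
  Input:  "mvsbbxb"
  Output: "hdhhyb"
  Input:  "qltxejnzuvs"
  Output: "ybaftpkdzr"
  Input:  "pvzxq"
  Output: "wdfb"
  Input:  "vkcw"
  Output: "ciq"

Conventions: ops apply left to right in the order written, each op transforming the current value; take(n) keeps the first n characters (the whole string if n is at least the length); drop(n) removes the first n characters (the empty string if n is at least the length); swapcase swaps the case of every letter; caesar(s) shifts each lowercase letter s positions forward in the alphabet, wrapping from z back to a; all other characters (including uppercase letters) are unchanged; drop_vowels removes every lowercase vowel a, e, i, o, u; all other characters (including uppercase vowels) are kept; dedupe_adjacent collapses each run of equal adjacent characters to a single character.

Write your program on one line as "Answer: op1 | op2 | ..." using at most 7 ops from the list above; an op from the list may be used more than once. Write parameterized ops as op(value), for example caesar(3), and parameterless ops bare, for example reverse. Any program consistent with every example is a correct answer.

swapcase | drop(1) | swapcase | caesar(4) | caesar(2) | reverse

Check, running the answer program on each example:
  "muvalzzemob" -> "MUVALZZEMOB" -> "UVALZZEMOB" -> "uvalzzemob" -> "yzepddiqsf" -> "abgrffksuh" -> "huskffrgba"
  "mvsbbxb" -> "MVSBBXB" -> "VSBBXB" -> "vsbbxb" -> "zwffbf" -> "byhhdh" -> "hdhhyb"
  "qltxejnzuvs" -> "QLTXEJNZUVS" -> "LTXEJNZUVS" -> "ltxejnzuvs" -> "pxbinrdyzw" -> "rzdkptfaby" -> "ybaftpkdzr"
  "pvzxq" -> "PVZXQ" -> "VZXQ" -> "vzxq" -> "zdbu" -> "bfdw" -> "wdfb"
  "vkcw" -> "VKCW" -> "KCW" -> "kcw" -> "oga" -> "qic" -> "ciq"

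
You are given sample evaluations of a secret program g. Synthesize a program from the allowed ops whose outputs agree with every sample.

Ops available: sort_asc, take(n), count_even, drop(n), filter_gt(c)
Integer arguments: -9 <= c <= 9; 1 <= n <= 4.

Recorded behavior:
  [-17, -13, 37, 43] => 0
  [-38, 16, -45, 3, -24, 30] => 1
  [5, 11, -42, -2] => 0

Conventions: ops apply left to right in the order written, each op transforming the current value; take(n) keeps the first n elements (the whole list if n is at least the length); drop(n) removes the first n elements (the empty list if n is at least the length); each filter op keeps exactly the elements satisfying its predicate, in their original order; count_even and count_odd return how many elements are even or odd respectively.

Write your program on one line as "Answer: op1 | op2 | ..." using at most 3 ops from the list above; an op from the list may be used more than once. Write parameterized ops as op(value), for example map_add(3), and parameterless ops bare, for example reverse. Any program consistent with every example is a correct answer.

take(2) | filter_gt(8) | count_even

Check, running the answer program on each example:
  [-17, -13, 37, 43] -> [-17, -13] -> [] -> 0
  [-38, 16, -45, 3, -24, 30] -> [-38, 16] -> [16] -> 1
  [5, 11, -42, -2] -> [5, 11] -> [11] -> 0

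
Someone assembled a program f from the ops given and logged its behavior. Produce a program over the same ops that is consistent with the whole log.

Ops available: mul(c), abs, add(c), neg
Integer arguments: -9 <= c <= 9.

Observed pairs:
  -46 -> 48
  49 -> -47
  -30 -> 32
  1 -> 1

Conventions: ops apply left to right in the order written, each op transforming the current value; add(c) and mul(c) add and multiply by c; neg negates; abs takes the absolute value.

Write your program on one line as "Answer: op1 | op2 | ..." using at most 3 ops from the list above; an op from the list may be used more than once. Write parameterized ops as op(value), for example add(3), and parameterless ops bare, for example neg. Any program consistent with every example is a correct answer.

add(6) | add(-8) | neg

Check, running the answer program on each example:
  -46 -> -40 -> -48 -> 48
  49 -> 55 -> 47 -> -47
  -30 -> -24 -> -32 -> 32
  1 -> 7 -> -1 -> 1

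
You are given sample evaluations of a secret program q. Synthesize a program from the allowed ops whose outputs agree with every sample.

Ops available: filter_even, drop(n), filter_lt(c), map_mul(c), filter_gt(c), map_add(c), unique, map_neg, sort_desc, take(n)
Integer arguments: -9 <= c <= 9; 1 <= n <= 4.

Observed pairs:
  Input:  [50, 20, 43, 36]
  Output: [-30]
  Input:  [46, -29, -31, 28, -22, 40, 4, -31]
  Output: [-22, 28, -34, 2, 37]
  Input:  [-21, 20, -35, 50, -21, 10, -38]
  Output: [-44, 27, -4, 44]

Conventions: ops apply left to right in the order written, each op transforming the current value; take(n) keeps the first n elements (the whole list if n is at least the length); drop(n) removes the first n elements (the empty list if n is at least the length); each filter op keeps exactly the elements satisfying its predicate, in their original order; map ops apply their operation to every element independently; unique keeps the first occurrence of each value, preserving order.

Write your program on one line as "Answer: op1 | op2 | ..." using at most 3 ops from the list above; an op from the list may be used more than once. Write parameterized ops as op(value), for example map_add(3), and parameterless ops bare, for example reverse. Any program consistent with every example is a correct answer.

map_neg | drop(3) | map_add(6)

Check, running the answer program on each example:
  [50, 20, 43, 36] -> [-50, -20, -43, -36] -> [-36] -> [-30]
  [46, -29, -31, 28, -22, 40, 4, -31] -> [-46, 29, 31, -28, 22, -40, -4, 31] -> [-28, 22, -40, -4, 31] -> [-22, 28, -34, 2, 37]
  [-21, 20, -35, 50, -21, 10, -38] -> [21, -20, 35, -50, 21, -10, 38] -> [-50, 21, -10, 38] -> [-44, 27, -4, 44]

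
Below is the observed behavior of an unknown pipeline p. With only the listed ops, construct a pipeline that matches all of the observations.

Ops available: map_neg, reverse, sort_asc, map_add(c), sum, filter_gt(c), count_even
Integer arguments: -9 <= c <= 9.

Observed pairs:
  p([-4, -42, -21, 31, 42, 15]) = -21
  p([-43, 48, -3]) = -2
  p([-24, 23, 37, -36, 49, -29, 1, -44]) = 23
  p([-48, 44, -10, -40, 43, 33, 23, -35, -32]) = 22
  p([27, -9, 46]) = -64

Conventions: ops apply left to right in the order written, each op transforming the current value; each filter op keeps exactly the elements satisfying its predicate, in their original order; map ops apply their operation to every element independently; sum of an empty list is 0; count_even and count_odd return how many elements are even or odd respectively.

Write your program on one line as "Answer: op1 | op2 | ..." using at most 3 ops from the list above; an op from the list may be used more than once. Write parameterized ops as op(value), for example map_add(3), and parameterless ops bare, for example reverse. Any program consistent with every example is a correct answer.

map_neg | reverse | sum

Check, running the answer program on each example:
  [-4, -42, -21, 31, 42, 15] -> [4, 42, 21, -31, -42, -15] -> [-15, -42, -31, 21, 42, 4] -> -21
  [-43, 48, -3] -> [43, -48, 3] -> [3, -48, 43] -> -2
  [-24, 23, 37, -36, 49, -29, 1, -44] -> [24, -23, -37, 36, -49, 29, -1, 44] -> [44, -1, 29, -49, 36, -37, -23, 24] -> 23
  [-48, 44, -10, -40, 43, 33, 23, -35, -32] -> [48, -44, 10, 40, -43, -33, -23, 35, 32] -> [32, 35, -23, -33, -43, 40, 10, -44, 48] -> 22
  [27, -9, 46] -> [-27, 9, -46] -> [-46, 9, -27] -> -64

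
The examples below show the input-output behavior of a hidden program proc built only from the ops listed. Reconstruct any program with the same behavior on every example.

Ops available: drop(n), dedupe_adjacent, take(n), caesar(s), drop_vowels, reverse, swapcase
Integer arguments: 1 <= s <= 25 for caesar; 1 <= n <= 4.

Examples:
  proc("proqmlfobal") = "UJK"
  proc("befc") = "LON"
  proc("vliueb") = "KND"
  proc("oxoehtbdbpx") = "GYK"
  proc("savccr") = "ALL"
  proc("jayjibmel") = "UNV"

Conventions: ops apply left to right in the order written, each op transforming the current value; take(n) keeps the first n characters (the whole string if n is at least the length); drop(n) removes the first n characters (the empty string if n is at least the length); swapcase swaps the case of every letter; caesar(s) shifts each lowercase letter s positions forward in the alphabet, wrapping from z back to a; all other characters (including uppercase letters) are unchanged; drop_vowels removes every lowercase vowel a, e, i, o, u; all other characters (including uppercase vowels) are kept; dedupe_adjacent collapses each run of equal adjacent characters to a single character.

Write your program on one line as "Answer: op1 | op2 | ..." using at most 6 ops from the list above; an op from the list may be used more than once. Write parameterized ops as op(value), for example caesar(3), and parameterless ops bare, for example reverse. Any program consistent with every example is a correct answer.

reverse | caesar(9) | take(4) | take(3) | swapcase

Check, running the answer program on each example:
  "proqmlfobal" -> "laboflmqorp" -> "ujkxouvzxay" -> "ujkx" -> "ujk" -> "UJK"
  "befc" -> "cfeb" -> "lonk" -> "lonk" -> "lon" -> "LON"
  "vliueb" -> "beuilv" -> "kndrue" -> "kndr" -> "knd" -> "KND"
  "oxoehtbdbpx" -> "xpbdbtheoxo" -> "gykmkcqnxgx" -> "gykm" -> "gyk" -> "GYK"
  "savccr" -> "rccvas" -> "allejb" -> "alle" -> "all" -> "ALL"
  "jayjibmel" -> "lembijyaj" -> "unvkrshjs" -> "unvk" -> "unv" -> "UNV"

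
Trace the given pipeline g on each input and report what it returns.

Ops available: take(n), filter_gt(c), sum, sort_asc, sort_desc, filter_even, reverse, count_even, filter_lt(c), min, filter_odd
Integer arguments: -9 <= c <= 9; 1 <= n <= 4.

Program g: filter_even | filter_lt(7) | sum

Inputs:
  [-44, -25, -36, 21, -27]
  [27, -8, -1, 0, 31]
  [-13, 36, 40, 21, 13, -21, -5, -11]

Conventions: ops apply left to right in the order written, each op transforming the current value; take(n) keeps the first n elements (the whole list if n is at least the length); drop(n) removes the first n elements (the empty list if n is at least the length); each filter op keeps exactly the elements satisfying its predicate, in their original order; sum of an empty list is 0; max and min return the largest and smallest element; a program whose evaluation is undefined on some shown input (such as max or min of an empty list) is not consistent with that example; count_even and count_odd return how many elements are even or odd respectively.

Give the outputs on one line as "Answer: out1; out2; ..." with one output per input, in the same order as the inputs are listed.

Execution, op by op:
  [-44, -25, -36, 21, -27] -> [-44, -36] -> [-44, -36] -> -80
  [27, -8, -1, 0, 31] -> [-8, 0] -> [-8, 0] -> -8
  [-13, 36, 40, 21, 13, -21, -5, -11] -> [36, 40] -> [] -> 0

-80; -8; 0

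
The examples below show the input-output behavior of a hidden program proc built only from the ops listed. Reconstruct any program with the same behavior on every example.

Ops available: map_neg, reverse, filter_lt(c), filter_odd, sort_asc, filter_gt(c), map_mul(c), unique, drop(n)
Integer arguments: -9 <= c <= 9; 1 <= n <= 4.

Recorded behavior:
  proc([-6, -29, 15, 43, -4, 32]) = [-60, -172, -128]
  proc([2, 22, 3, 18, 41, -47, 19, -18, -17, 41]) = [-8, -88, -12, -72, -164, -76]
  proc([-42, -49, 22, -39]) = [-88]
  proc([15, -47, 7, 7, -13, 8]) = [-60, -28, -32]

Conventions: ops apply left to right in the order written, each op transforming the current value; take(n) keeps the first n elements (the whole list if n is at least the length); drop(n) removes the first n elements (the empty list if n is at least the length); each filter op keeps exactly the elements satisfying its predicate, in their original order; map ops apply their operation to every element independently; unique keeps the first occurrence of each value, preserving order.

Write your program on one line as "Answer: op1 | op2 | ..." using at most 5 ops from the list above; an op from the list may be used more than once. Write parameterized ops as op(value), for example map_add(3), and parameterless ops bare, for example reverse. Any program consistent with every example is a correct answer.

map_neg | map_mul(-4) | map_neg | filter_lt(7) | unique

Check, running the answer program on each example:
  [-6, -29, 15, 43, -4, 32] -> [6, 29, -15, -43, 4, -32] -> [-24, -116, 60, 172, -16, 128] -> [24, 116, -60, -172, 16, -128] -> [-60, -172, -128] -> [-60, -172, -128]
  [2, 22, 3, 18, 41, -47, 19, -18, -17, 41] -> [-2, -22, -3, -18, -41, 47, -19, 18, 17, -41] -> [8, 88, 12, 72, 164, -188, 76, -72, -68, 164] -> [-8, -88, -12, -72, -164, 188, -76, 72, 68, -164] -> [-8, -88, -12, -72, -164, -76, -164] -> [-8, -88, -12, -72, -164, -76]
  [-42, -49, 22, -39] -> [42, 49, -22, 39] -> [-168, -196, 88, -156] -> [168, 196, -88, 156] -> [-88] -> [-88]
  [15, -47, 7, 7, -13, 8] -> [-15, 47, -7, -7, 13, -8] -> [60, -188, 28, 28, -52, 32] -> [-60, 188, -28, -28, 52, -32] -> [-60, -28, -28, -32] -> [-60, -28, -32]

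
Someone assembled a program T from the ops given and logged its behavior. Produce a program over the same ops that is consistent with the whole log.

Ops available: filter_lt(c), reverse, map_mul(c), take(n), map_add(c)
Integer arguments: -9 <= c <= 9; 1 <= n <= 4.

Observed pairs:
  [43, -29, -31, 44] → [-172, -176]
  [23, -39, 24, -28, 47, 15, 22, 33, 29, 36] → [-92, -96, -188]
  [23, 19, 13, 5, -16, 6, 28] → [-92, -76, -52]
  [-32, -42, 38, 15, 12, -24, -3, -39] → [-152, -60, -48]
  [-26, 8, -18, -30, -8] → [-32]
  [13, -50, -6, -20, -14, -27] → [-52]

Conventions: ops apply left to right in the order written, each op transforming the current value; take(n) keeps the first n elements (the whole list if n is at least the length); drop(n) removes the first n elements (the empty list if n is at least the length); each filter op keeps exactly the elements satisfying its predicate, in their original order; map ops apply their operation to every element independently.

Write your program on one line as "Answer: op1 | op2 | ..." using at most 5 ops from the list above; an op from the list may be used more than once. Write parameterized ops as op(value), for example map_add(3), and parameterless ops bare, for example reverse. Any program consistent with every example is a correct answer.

map_mul(-4) | filter_lt(8) | take(4) | take(3)

Check, running the answer program on each example:
  [43, -29, -31, 44] -> [-172, 116, 124, -176] -> [-172, -176] -> [-172, -176] -> [-172, -176]
  [23, -39, 24, -28, 47, 15, 22, 33, 29, 36] -> [-92, 156, -96, 112, -188, -60, -88, -132, -116, -144] -> [-92, -96, -188, -60, -88, -132, -116, -144] -> [-92, -96, -188, -60] -> [-92, -96, -188]
  [23, 19, 13, 5, -16, 6, 28] -> [-92, -76, -52, -20, 64, -24, -112] -> [-92, -76, -52, -20, -24, -112] -> [-92, -76, -52, -20] -> [-92, -76, -52]
  [-32, -42, 38, 15, 12, -24, -3, -39] -> [128, 168, -152, -60, -48, 96, 12, 156] -> [-152, -60, -48] -> [-152, -60, -48] -> [-152, -60, -48]
  [-26, 8, -18, -30, -8] -> [104, -32, 72, 120, 32] -> [-32] -> [-32] -> [-32]
  [13, -50, -6, -20, -14, -27] -> [-52, 200, 24, 80, 56, 108] -> [-52] -> [-52] -> [-52]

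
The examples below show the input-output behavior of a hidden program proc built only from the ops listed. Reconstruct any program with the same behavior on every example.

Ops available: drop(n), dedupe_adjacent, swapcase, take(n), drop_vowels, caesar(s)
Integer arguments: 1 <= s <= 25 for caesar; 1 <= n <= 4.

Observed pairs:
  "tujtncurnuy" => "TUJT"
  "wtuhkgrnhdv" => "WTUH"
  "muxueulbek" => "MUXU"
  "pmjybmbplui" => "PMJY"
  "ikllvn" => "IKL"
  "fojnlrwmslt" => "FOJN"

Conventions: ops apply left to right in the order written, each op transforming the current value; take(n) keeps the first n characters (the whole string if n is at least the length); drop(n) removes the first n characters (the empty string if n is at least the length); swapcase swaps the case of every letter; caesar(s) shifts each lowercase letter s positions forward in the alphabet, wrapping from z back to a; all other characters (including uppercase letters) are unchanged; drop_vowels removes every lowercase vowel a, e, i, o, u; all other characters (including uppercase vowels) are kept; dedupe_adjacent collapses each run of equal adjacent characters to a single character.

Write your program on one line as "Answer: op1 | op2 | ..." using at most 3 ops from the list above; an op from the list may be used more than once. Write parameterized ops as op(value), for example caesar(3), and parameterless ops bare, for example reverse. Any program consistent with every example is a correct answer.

take(4) | swapcase | dedupe_adjacent

Check, running the answer program on each example:
  "tujtncurnuy" -> "tujt" -> "TUJT" -> "TUJT"
  "wtuhkgrnhdv" -> "wtuh" -> "WTUH" -> "WTUH"
  "muxueulbek" -> "muxu" -> "MUXU" -> "MUXU"
  "pmjybmbplui" -> "pmjy" -> "PMJY" -> "PMJY"
  "ikllvn" -> "ikll" -> "IKLL" -> "IKL"
  "fojnlrwmslt" -> "fojn" -> "FOJN" -> "FOJN"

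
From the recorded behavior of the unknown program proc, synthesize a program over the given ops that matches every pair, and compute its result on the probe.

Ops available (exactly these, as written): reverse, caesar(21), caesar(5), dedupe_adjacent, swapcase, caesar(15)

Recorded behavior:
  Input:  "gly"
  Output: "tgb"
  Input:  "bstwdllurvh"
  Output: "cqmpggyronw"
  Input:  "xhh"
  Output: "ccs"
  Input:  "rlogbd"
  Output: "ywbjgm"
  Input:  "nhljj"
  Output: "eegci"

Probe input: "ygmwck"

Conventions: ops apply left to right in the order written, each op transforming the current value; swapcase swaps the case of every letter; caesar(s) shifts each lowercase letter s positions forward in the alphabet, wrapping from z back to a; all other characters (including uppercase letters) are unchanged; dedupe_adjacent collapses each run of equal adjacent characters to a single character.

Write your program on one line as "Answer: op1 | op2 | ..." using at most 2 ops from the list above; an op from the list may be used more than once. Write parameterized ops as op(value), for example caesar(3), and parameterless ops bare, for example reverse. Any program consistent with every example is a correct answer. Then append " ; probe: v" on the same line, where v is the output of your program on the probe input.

caesar(21) | reverse ; probe: "fxrhbt"

Check, running the answer program on each example:
  "gly" -> "bgt" -> "tgb"
  "bstwdllurvh" -> "wnoryggpmqc" -> "cqmpggyronw"
  "xhh" -> "scc" -> "ccs"
  "rlogbd" -> "mgjbwy" -> "ywbjgm"
  "nhljj" -> "icgee" -> "eegci"
  probe: "ygmwck" -> "tbhrxf" -> "fxrhbt"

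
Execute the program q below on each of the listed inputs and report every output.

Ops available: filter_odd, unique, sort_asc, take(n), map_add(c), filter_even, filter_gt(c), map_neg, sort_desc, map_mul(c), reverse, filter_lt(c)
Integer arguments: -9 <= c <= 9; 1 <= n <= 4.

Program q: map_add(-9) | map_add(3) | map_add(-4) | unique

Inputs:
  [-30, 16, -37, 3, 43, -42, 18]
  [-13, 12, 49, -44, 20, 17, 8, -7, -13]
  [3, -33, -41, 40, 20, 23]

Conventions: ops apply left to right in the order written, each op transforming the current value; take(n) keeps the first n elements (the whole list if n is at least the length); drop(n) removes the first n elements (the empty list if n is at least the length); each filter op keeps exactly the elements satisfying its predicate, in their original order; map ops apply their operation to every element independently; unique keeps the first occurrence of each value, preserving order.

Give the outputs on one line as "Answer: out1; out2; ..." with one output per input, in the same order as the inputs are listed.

Execution, op by op:
  [-30, 16, -37, 3, 43, -42, 18] -> [-39, 7, -46, -6, 34, -51, 9] -> [-36, 10, -43, -3, 37, -48, 12] -> [-40, 6, -47, -7, 33, -52, 8] -> [-40, 6, -47, -7, 33, -52, 8]
  [-13, 12, 49, -44, 20, 17, 8, -7, -13] -> [-22, 3, 40, -53, 11, 8, -1, -16, -22] -> [-19, 6, 43, -50, 14, 11, 2, -13, -19] -> [-23, 2, 39, -54, 10, 7, -2, -17, -23] -> [-23, 2, 39, -54, 10, 7, -2, -17]
  [3, -33, -41, 40, 20, 23] -> [-6, -42, -50, 31, 11, 14] -> [-3, -39, -47, 34, 14, 17] -> [-7, -43, -51, 30, 10, 13] -> [-7, -43, -51, 30, 10, 13]

[-40, 6, -47, -7, 33, -52, 8]; [-23, 2, 39, -54, 10, 7, -2, -17]; [-7, -43, -51, 30, 10, 13]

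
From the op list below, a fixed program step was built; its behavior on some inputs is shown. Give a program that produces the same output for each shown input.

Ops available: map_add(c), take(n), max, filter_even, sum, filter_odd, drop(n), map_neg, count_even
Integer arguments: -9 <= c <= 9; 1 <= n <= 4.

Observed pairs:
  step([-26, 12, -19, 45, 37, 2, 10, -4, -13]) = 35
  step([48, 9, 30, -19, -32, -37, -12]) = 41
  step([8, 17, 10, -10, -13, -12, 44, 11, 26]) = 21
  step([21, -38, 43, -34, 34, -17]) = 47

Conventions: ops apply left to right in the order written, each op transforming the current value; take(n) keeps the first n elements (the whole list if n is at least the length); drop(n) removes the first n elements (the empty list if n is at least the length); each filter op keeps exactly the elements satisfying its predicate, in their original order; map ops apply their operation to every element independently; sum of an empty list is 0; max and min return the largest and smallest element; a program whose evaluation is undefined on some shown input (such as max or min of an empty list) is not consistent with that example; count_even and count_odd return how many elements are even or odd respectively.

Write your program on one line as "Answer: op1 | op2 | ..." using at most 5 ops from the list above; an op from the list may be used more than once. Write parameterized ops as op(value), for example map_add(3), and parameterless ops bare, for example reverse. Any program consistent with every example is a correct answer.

map_add(-9) | filter_odd | map_neg | max

Check, running the answer program on each example:
  [-26, 12, -19, 45, 37, 2, 10, -4, -13] -> [-35, 3, -28, 36, 28, -7, 1, -13, -22] -> [-35, 3, -7, 1, -13] -> [35, -3, 7, -1, 13] -> 35
  [48, 9, 30, -19, -32, -37, -12] -> [39, 0, 21, -28, -41, -46, -21] -> [39, 21, -41, -21] -> [-39, -21, 41, 21] -> 41
  [8, 17, 10, -10, -13, -12, 44, 11, 26] -> [-1, 8, 1, -19, -22, -21, 35, 2, 17] -> [-1, 1, -19, -21, 35, 17] -> [1, -1, 19, 21, -35, -17] -> 21
  [21, -38, 43, -34, 34, -17] -> [12, -47, 34, -43, 25, -26] -> [-47, -43, 25] -> [47, 43, -25] -> 47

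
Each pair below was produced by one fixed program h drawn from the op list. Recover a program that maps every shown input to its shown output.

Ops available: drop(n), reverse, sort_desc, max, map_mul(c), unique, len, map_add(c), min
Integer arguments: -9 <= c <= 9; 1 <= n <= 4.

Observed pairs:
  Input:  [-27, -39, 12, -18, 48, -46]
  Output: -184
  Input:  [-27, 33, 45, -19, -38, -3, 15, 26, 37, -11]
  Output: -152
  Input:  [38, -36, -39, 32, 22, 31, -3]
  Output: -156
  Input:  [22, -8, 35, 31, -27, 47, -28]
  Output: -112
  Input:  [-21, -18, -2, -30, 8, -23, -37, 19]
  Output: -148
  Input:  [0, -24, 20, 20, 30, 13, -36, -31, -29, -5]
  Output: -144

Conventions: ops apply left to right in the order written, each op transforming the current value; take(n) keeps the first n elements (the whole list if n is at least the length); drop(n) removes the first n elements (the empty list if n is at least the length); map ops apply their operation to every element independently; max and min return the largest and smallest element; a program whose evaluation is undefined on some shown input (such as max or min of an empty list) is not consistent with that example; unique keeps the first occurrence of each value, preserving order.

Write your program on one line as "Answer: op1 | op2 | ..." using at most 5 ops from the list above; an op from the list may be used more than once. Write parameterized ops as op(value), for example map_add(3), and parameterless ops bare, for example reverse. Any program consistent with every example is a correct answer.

reverse | map_mul(4) | unique | min

Check, running the answer program on each example:
  [-27, -39, 12, -18, 48, -46] -> [-46, 48, -18, 12, -39, -27] -> [-184, 192, -72, 48, -156, -108] -> [-184, 192, -72, 48, -156, -108] -> -184
  [-27, 33, 45, -19, -38, -3, 15, 26, 37, -11] -> [-11, 37, 26, 15, -3, -38, -19, 45, 33, -27] -> [-44, 148, 104, 60, -12, -152, -76, 180, 132, -108] -> [-44, 148, 104, 60, -12, -152, -76, 180, 132, -108] -> -152
  [38, -36, -39, 32, 22, 31, -3] -> [-3, 31, 22, 32, -39, -36, 38] -> [-12, 124, 88, 128, -156, -144, 152] -> [-12, 124, 88, 128, -156, -144, 152] -> -156
  [22, -8, 35, 31, -27, 47, -28] -> [-28, 47, -27, 31, 35, -8, 22] -> [-112, 188, -108, 124, 140, -32, 88] -> [-112, 188, -108, 124, 140, -32, 88] -> -112
  [-21, -18, -2, -30, 8, -23, -37, 19] -> [19, -37, -23, 8, -30, -2, -18, -21] -> [76, -148, -92, 32, -120, -8, -72, -84] -> [76, -148, -92, 32, -120, -8, -72, -84] -> -148
  [0, -24, 20, 20, 30, 13, -36, -31, -29, -5] -> [-5, -29, -31, -36, 13, 30, 20, 20, -24, 0] -> [-20, -116, -124, -144, 52, 120, 80, 80, -96, 0] -> [-20, -116, -124, -144, 52, 120, 80, -96, 0] -> -144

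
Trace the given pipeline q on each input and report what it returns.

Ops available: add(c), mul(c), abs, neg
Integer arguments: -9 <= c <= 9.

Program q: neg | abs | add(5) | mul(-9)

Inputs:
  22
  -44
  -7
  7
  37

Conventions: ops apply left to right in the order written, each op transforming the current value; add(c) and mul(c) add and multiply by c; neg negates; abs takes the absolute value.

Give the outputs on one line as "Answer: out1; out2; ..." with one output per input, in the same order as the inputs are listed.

Execution, op by op:
  22 -> -22 -> 22 -> 27 -> -243
  -44 -> 44 -> 44 -> 49 -> -441
  -7 -> 7 -> 7 -> 12 -> -108
  7 -> -7 -> 7 -> 12 -> -108
  37 -> -37 -> 37 -> 42 -> -378

-243; -441; -108; -108; -378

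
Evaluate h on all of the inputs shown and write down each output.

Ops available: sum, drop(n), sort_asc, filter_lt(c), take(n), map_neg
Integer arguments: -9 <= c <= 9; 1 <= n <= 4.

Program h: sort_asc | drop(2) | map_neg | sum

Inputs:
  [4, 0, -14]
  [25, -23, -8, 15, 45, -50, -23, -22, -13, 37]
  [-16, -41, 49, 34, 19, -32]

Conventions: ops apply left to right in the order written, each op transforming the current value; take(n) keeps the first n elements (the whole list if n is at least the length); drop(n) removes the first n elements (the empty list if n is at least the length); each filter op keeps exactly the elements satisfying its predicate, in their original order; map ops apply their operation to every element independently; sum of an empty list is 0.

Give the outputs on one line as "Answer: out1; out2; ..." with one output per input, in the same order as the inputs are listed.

Execution, op by op:
  [4, 0, -14] -> [-14, 0, 4] -> [4] -> [-4] -> -4
  [25, -23, -8, 15, 45, -50, -23, -22, -13, 37] -> [-50, -23, -23, -22, -13, -8, 15, 25, 37, 45] -> [-23, -22, -13, -8, 15, 25, 37, 45] -> [23, 22, 13, 8, -15, -25, -37, -45] -> -56
  [-16, -41, 49, 34, 19, -32] -> [-41, -32, -16, 19, 34, 49] -> [-16, 19, 34, 49] -> [16, -19, -34, -49] -> -86

-4; -56; -86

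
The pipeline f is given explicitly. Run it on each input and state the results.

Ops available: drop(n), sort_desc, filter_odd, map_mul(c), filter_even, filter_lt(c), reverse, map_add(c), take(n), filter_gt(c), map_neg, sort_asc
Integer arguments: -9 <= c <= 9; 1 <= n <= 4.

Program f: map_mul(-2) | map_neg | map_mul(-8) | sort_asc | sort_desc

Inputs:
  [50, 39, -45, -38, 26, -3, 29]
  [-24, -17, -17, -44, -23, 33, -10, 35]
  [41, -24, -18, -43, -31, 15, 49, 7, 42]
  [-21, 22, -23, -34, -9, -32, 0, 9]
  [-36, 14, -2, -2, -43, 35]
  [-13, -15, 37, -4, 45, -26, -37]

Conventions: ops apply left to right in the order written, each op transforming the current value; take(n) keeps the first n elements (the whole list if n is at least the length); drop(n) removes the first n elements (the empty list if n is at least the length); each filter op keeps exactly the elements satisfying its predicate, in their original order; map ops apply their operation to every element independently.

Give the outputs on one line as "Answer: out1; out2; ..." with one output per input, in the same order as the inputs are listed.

[720, 608, 48, -416, -464, -624, -800]; [704, 384, 368, 272, 272, 160, -528, -560]; [688, 496, 384, 288, -112, -240, -656, -672, -784]; [544, 512, 368, 336, 144, 0, -144, -352]; [688, 576, 32, 32, -224, -560]; [592, 416, 240, 208, 64, -592, -720]

Execution, op by op:
  [50, 39, -45, -38, 26, -3, 29] -> [-100, -78, 90, 76, -52, 6, -58] -> [100, 78, -90, -76, 52, -6, 58] -> [-800, -624, 720, 608, -416, 48, -464] -> [-800, -624, -464, -416, 48, 608, 720] -> [720, 608, 48, -416, -464, -624, -800]
  [-24, -17, -17, -44, -23, 33, -10, 35] -> [48, 34, 34, 88, 46, -66, 20, -70] -> [-48, -34, -34, -88, -46, 66, -20, 70] -> [384, 272, 272, 704, 368, -528, 160, -560] -> [-560, -528, 160, 272, 272, 368, 384, 704] -> [704, 384, 368, 272, 272, 160, -528, -560]
  [41, -24, -18, -43, -31, 15, 49, 7, 42] -> [-82, 48, 36, 86, 62, -30, -98, -14, -84] -> [82, -48, -36, -86, -62, 30, 98, 14, 84] -> [-656, 384, 288, 688, 496, -240, -784, -112, -672] -> [-784, -672, -656, -240, -112, 288, 384, 496, 688] -> [688, 496, 384, 288, -112, -240, -656, -672, -784]
  [-21, 22, -23, -34, -9, -32, 0, 9] -> [42, -44, 46, 68, 18, 64, 0, -18] -> [-42, 44, -46, -68, -18, -64, 0, 18] -> [336, -352, 368, 544, 144, 512, 0, -144] -> [-352, -144, 0, 144, 336, 368, 512, 544] -> [544, 512, 368, 336, 144, 0, -144, -352]
  [-36, 14, -2, -2, -43, 35] -> [72, -28, 4, 4, 86, -70] -> [-72, 28, -4, -4, -86, 70] -> [576, -224, 32, 32, 688, -560] -> [-560, -224, 32, 32, 576, 688] -> [688, 576, 32, 32, -224, -560]
  [-13, -15, 37, -4, 45, -26, -37] -> [26, 30, -74, 8, -90, 52, 74] -> [-26, -30, 74, -8, 90, -52, -74] -> [208, 240, -592, 64, -720, 416, 592] -> [-720, -592, 64, 208, 240, 416, 592] -> [592, 416, 240, 208, 64, -592, -720]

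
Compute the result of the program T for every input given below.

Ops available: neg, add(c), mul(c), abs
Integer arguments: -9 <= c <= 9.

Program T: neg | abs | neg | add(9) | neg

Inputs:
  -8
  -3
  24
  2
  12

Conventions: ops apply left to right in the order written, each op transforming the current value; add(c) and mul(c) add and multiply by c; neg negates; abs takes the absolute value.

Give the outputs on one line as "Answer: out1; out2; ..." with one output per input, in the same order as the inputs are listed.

-1; -6; 15; -7; 3

Execution, op by op:
  -8 -> 8 -> 8 -> -8 -> 1 -> -1
  -3 -> 3 -> 3 -> -3 -> 6 -> -6
  24 -> -24 -> 24 -> -24 -> -15 -> 15
  2 -> -2 -> 2 -> -2 -> 7 -> -7
  12 -> -12 -> 12 -> -12 -> -3 -> 3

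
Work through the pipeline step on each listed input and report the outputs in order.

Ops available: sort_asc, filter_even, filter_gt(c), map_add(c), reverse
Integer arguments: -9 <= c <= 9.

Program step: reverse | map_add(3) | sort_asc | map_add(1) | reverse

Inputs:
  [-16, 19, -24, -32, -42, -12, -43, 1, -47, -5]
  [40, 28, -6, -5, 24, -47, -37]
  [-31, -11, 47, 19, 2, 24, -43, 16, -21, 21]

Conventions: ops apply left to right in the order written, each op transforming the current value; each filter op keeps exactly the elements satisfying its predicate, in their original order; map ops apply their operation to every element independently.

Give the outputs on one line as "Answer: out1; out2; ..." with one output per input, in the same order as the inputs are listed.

Execution, op by op:
  [-16, 19, -24, -32, -42, -12, -43, 1, -47, -5] -> [-5, -47, 1, -43, -12, -42, -32, -24, 19, -16] -> [-2, -44, 4, -40, -9, -39, -29, -21, 22, -13] -> [-44, -40, -39, -29, -21, -13, -9, -2, 4, 22] -> [-43, -39, -38, -28, -20, -12, -8, -1, 5, 23] -> [23, 5, -1, -8, -12, -20, -28, -38, -39, -43]
  [40, 28, -6, -5, 24, -47, -37] -> [-37, -47, 24, -5, -6, 28, 40] -> [-34, -44, 27, -2, -3, 31, 43] -> [-44, -34, -3, -2, 27, 31, 43] -> [-43, -33, -2, -1, 28, 32, 44] -> [44, 32, 28, -1, -2, -33, -43]
  [-31, -11, 47, 19, 2, 24, -43, 16, -21, 21] -> [21, -21, 16, -43, 24, 2, 19, 47, -11, -31] -> [24, -18, 19, -40, 27, 5, 22, 50, -8, -28] -> [-40, -28, -18, -8, 5, 19, 22, 24, 27, 50] -> [-39, -27, -17, -7, 6, 20, 23, 25, 28, 51] -> [51, 28, 25, 23, 20, 6, -7, -17, -27, -39]

[23, 5, -1, -8, -12, -20, -28, -38, -39, -43]; [44, 32, 28, -1, -2, -33, -43]; [51, 28, 25, 23, 20, 6, -7, -17, -27, -39]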